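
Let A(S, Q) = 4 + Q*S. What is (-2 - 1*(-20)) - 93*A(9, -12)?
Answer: 9690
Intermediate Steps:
(-2 - 1*(-20)) - 93*A(9, -12) = (-2 - 1*(-20)) - 93*(4 - 12*9) = (-2 + 20) - 93*(4 - 108) = 18 - 93*(-104) = 18 + 9672 = 9690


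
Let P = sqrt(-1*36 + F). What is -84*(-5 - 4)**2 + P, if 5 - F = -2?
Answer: -6804 + I*sqrt(29) ≈ -6804.0 + 5.3852*I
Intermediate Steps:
F = 7 (F = 5 - 1*(-2) = 5 + 2 = 7)
P = I*sqrt(29) (P = sqrt(-1*36 + 7) = sqrt(-36 + 7) = sqrt(-29) = I*sqrt(29) ≈ 5.3852*I)
-84*(-5 - 4)**2 + P = -84*(-5 - 4)**2 + I*sqrt(29) = -84*(-9)**2 + I*sqrt(29) = -84*81 + I*sqrt(29) = -6804 + I*sqrt(29)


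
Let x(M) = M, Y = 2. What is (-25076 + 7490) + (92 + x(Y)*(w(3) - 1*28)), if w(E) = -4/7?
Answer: -122858/7 ≈ -17551.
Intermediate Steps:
w(E) = -4/7 (w(E) = -4*⅐ = -4/7)
(-25076 + 7490) + (92 + x(Y)*(w(3) - 1*28)) = (-25076 + 7490) + (92 + 2*(-4/7 - 1*28)) = -17586 + (92 + 2*(-4/7 - 28)) = -17586 + (92 + 2*(-200/7)) = -17586 + (92 - 400/7) = -17586 + 244/7 = -122858/7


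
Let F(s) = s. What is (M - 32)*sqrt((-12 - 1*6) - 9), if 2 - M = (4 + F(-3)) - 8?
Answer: -69*I*sqrt(3) ≈ -119.51*I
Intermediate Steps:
M = 9 (M = 2 - ((4 - 3) - 8) = 2 - (1 - 8) = 2 - 1*(-7) = 2 + 7 = 9)
(M - 32)*sqrt((-12 - 1*6) - 9) = (9 - 32)*sqrt((-12 - 1*6) - 9) = -23*sqrt((-12 - 6) - 9) = -23*sqrt(-18 - 9) = -69*I*sqrt(3)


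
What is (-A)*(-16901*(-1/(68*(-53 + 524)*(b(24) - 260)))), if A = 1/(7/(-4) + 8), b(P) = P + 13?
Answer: 16901/44639025 ≈ 0.00037861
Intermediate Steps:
b(P) = 13 + P
A = 4/25 (A = 1/(7*(-1/4) + 8) = 1/(-7/4 + 8) = 1/(25/4) = 4/25 ≈ 0.16000)
(-A)*(-16901*(-1/(68*(-53 + 524)*(b(24) - 260)))) = (-1*4/25)*(-16901*(-1/(68*(-53 + 524)*((13 + 24) - 260)))) = -(-67604)/(25*((471*(37 - 260))*(-68))) = -(-67604)/(25*((471*(-223))*(-68))) = -(-67604)/(25*((-105033*(-68)))) = -(-67604)/(25*7142244) = -4/25*(-16901/7142244) = 16901/44639025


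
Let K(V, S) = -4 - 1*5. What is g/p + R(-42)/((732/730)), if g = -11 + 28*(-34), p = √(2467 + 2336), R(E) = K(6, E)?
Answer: -1095/122 - 321*√4803/1601 ≈ -22.871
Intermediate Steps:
K(V, S) = -9 (K(V, S) = -4 - 5 = -9)
R(E) = -9
p = √4803 ≈ 69.304
g = -963 (g = -11 - 952 = -963)
g/p + R(-42)/((732/730)) = -963*√4803/4803 - 9/(732/730) = -321*√4803/1601 - 9/(732*(1/730)) = -321*√4803/1601 - 9/366/365 = -321*√4803/1601 - 9*365/366 = -321*√4803/1601 - 1095/122 = -1095/122 - 321*√4803/1601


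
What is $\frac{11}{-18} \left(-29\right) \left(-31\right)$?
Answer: $- \frac{9889}{18} \approx -549.39$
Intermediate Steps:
$\frac{11}{-18} \left(-29\right) \left(-31\right) = 11 \left(- \frac{1}{18}\right) \left(-29\right) \left(-31\right) = \left(- \frac{11}{18}\right) \left(-29\right) \left(-31\right) = \frac{319}{18} \left(-31\right) = - \frac{9889}{18}$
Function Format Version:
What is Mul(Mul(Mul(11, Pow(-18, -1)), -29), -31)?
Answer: Rational(-9889, 18) ≈ -549.39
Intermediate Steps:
Mul(Mul(Mul(11, Pow(-18, -1)), -29), -31) = Mul(Mul(Mul(11, Rational(-1, 18)), -29), -31) = Mul(Mul(Rational(-11, 18), -29), -31) = Mul(Rational(319, 18), -31) = Rational(-9889, 18)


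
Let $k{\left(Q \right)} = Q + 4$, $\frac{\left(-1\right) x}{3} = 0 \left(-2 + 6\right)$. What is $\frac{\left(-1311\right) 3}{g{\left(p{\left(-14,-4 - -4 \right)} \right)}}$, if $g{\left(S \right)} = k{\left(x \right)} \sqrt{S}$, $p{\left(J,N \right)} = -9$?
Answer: $\frac{1311 i}{4} \approx 327.75 i$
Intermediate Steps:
$x = 0$ ($x = - 3 \cdot 0 \left(-2 + 6\right) = - 3 \cdot 0 \cdot 4 = \left(-3\right) 0 = 0$)
$k{\left(Q \right)} = 4 + Q$
$g{\left(S \right)} = 4 \sqrt{S}$ ($g{\left(S \right)} = \left(4 + 0\right) \sqrt{S} = 4 \sqrt{S}$)
$\frac{\left(-1311\right) 3}{g{\left(p{\left(-14,-4 - -4 \right)} \right)}} = \frac{\left(-1311\right) 3}{4 \sqrt{-9}} = - \frac{3933}{4 \cdot 3 i} = - \frac{3933}{12 i} = - 3933 \left(- \frac{i}{12}\right) = \frac{1311 i}{4}$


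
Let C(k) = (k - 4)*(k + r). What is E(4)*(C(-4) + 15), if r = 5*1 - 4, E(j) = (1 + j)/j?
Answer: 195/4 ≈ 48.750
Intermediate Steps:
E(j) = (1 + j)/j
r = 1 (r = 5 - 4 = 1)
C(k) = (1 + k)*(-4 + k) (C(k) = (k - 4)*(k + 1) = (-4 + k)*(1 + k) = (1 + k)*(-4 + k))
E(4)*(C(-4) + 15) = ((1 + 4)/4)*((-4 + (-4)² - 3*(-4)) + 15) = ((¼)*5)*((-4 + 16 + 12) + 15) = 5*(24 + 15)/4 = (5/4)*39 = 195/4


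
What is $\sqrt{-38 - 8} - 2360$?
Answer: $-2360 + i \sqrt{46} \approx -2360.0 + 6.7823 i$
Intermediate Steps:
$\sqrt{-38 - 8} - 2360 = \sqrt{-46} - 2360 = i \sqrt{46} - 2360 = -2360 + i \sqrt{46}$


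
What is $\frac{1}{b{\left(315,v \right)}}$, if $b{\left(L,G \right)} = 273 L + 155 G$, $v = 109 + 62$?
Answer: $\frac{1}{112500} \approx 8.8889 \cdot 10^{-6}$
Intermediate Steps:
$v = 171$
$b{\left(L,G \right)} = 155 G + 273 L$
$\frac{1}{b{\left(315,v \right)}} = \frac{1}{155 \cdot 171 + 273 \cdot 315} = \frac{1}{26505 + 85995} = \frac{1}{112500}$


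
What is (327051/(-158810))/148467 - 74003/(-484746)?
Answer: 145390622787397/952446887308785 ≈ 0.15265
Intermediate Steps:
(327051/(-158810))/148467 - 74003/(-484746) = (327051*(-1/158810))*(1/148467) - 74003*(-1/484746) = -327051/158810*1/148467 + 74003/484746 = -109017/7859348090 + 74003/484746 = 145390622787397/952446887308785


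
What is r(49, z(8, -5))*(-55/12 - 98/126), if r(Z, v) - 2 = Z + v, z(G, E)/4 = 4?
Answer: -12931/36 ≈ -359.19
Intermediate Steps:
z(G, E) = 16 (z(G, E) = 4*4 = 16)
r(Z, v) = 2 + Z + v (r(Z, v) = 2 + (Z + v) = 2 + Z + v)
r(49, z(8, -5))*(-55/12 - 98/126) = (2 + 49 + 16)*(-55/12 - 98/126) = 67*(-55*1/12 - 98*1/126) = 67*(-55/12 - 7/9) = 67*(-193/36) = -12931/36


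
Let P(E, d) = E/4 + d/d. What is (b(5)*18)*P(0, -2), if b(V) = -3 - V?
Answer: -144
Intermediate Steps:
P(E, d) = 1 + E/4 (P(E, d) = E*(¼) + 1 = E/4 + 1 = 1 + E/4)
(b(5)*18)*P(0, -2) = ((-3 - 1*5)*18)*(1 + (¼)*0) = ((-3 - 5)*18)*(1 + 0) = -8*18*1 = -144*1 = -144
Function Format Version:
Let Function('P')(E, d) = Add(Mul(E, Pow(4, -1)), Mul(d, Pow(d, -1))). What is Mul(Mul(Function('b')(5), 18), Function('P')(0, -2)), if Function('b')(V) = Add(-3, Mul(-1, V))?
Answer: -144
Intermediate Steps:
Function('P')(E, d) = Add(1, Mul(Rational(1, 4), E)) (Function('P')(E, d) = Add(Mul(E, Rational(1, 4)), 1) = Add(Mul(Rational(1, 4), E), 1) = Add(1, Mul(Rational(1, 4), E)))
Mul(Mul(Function('b')(5), 18), Function('P')(0, -2)) = Mul(Mul(Add(-3, Mul(-1, 5)), 18), Add(1, Mul(Rational(1, 4), 0))) = Mul(Mul(Add(-3, -5), 18), Add(1, 0)) = Mul(Mul(-8, 18), 1) = Mul(-144, 1) = -144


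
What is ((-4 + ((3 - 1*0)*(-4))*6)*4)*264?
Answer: -80256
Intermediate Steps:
((-4 + ((3 - 1*0)*(-4))*6)*4)*264 = ((-4 + ((3 + 0)*(-4))*6)*4)*264 = ((-4 + (3*(-4))*6)*4)*264 = ((-4 - 12*6)*4)*264 = ((-4 - 72)*4)*264 = -76*4*264 = -304*264 = -80256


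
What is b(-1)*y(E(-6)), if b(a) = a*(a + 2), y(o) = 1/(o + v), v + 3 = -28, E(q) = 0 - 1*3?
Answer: 1/34 ≈ 0.029412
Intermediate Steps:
E(q) = -3 (E(q) = 0 - 3 = -3)
v = -31 (v = -3 - 28 = -31)
y(o) = 1/(-31 + o) (y(o) = 1/(o - 31) = 1/(-31 + o))
b(a) = a*(2 + a)
b(-1)*y(E(-6)) = (-(2 - 1))/(-31 - 3) = -1*1/(-34) = -1*(-1/34) = 1/34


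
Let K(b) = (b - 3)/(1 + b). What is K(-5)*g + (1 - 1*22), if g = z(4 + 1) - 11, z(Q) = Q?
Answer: -33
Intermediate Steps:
K(b) = (-3 + b)/(1 + b)
g = -6 (g = (4 + 1) - 11 = 5 - 11 = -6)
K(-5)*g + (1 - 1*22) = ((-3 - 5)/(1 - 5))*(-6) + (1 - 1*22) = (-8/(-4))*(-6) + (1 - 22) = -¼*(-8)*(-6) - 21 = 2*(-6) - 21 = -12 - 21 = -33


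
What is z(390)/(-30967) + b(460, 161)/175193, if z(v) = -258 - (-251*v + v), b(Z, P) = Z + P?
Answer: -17016887199/5425201631 ≈ -3.1366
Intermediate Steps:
b(Z, P) = P + Z
z(v) = -258 + 250*v (z(v) = -258 - (-250)*v = -258 + 250*v)
z(390)/(-30967) + b(460, 161)/175193 = (-258 + 250*390)/(-30967) + (161 + 460)/175193 = (-258 + 97500)*(-1/30967) + 621*(1/175193) = 97242*(-1/30967) + 621/175193 = -97242/30967 + 621/175193 = -17016887199/5425201631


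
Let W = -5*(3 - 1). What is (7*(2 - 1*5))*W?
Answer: 210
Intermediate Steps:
W = -10 (W = -5*2 = -10)
(7*(2 - 1*5))*W = (7*(2 - 1*5))*(-10) = (7*(2 - 5))*(-10) = (7*(-3))*(-10) = -21*(-10) = 210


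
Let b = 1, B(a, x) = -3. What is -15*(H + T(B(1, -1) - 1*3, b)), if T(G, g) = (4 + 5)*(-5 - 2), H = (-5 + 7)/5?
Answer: 939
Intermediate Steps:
H = ⅖ (H = 2*(⅕) = ⅖ ≈ 0.40000)
T(G, g) = -63 (T(G, g) = 9*(-7) = -63)
-15*(H + T(B(1, -1) - 1*3, b)) = -15*(⅖ - 63) = -15*(-313/5) = 939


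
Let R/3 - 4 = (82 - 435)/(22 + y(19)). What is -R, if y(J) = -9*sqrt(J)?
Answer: -35958/1055 - 9531*sqrt(19)/1055 ≈ -73.462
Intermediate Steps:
R = 12 - 1059/(22 - 9*sqrt(19)) (R = 12 + 3*((82 - 435)/(22 - 9*sqrt(19))) = 12 + 3*(-353/(22 - 9*sqrt(19))) = 12 - 1059/(22 - 9*sqrt(19)) ≈ 73.462)
-R = -(35958/1055 + 9531*sqrt(19)/1055) = -35958/1055 - 9531*sqrt(19)/1055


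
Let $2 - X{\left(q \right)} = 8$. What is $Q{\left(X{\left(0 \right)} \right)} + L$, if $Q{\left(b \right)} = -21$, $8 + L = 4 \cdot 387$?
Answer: $1519$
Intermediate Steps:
$X{\left(q \right)} = -6$ ($X{\left(q \right)} = 2 - 8 = -6$)
$L = 1540$ ($L = -8 + 4 \cdot 387 = -8 + 1548 = 1540$)
$Q{\left(X{\left(0 \right)} \right)} + L = -21 + 1540 = 1519$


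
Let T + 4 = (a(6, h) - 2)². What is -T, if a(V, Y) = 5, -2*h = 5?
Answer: -5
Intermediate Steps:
h = -5/2 (h = -½*5 = -5/2 ≈ -2.5000)
T = 5 (T = -4 + (5 - 2)² = -4 + 3² = -4 + 9 = 5)
-T = -1*5 = -5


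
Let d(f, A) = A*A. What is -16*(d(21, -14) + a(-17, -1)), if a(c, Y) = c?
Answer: -2864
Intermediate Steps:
d(f, A) = A²
-16*(d(21, -14) + a(-17, -1)) = -16*((-14)² - 17) = -16*(196 - 17) = -16*179 = -2864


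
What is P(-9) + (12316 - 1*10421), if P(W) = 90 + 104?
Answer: 2089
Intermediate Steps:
P(W) = 194
P(-9) + (12316 - 1*10421) = 194 + (12316 - 1*10421) = 194 + (12316 - 10421) = 194 + 1895 = 2089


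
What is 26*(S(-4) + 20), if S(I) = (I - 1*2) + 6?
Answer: 520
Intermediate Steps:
S(I) = 4 + I (S(I) = (I - 2) + 6 = (-2 + I) + 6 = 4 + I)
26*(S(-4) + 20) = 26*((4 - 4) + 20) = 26*(0 + 20) = 26*20 = 520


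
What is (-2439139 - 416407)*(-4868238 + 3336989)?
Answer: 4372551956954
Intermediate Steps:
(-2439139 - 416407)*(-4868238 + 3336989) = -2855546*(-1531249) = 4372551956954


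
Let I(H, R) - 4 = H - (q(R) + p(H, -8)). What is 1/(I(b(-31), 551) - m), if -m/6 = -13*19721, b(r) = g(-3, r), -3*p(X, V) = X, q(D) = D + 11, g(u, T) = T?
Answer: -3/4616512 ≈ -6.4984e-7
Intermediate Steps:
q(D) = 11 + D
p(X, V) = -X/3
b(r) = r
I(H, R) = -7 - R + 4*H/3 (I(H, R) = 4 + (H - ((11 + R) - H/3)) = 4 + (H - (11 + R - H/3)) = 4 + (H + (-11 - R + H/3)) = 4 + (-11 - R + 4*H/3) = -7 - R + 4*H/3)
m = 1538238 (m = -(-78)*19721 = -6*(-256373) = 1538238)
1/(I(b(-31), 551) - m) = 1/((-7 - 1*551 + (4/3)*(-31)) - 1*1538238) = 1/((-7 - 551 - 124/3) - 1538238) = 1/(-1798/3 - 1538238) = 1/(-4616512/3) = -3/4616512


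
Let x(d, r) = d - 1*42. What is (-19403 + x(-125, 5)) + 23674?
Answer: 4104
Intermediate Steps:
x(d, r) = -42 + d (x(d, r) = d - 42 = -42 + d)
(-19403 + x(-125, 5)) + 23674 = (-19403 + (-42 - 125)) + 23674 = (-19403 - 167) + 23674 = -19570 + 23674 = 4104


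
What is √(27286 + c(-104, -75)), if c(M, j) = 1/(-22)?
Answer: 9*√163042/22 ≈ 165.18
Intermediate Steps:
c(M, j) = -1/22
√(27286 + c(-104, -75)) = √(27286 - 1/22) = √(600291/22) = 9*√163042/22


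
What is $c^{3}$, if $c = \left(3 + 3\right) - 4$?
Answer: $8$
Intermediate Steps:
$c = 2$ ($c = 6 - 4 = 2$)
$c^{3} = 2^{3} = 8$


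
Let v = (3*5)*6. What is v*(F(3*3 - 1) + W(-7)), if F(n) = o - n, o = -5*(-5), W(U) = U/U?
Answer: 1620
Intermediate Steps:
W(U) = 1
o = 25
F(n) = 25 - n
v = 90 (v = 15*6 = 90)
v*(F(3*3 - 1) + W(-7)) = 90*((25 - (3*3 - 1)) + 1) = 90*((25 - (9 - 1)) + 1) = 90*((25 - 1*8) + 1) = 90*((25 - 8) + 1) = 90*(17 + 1) = 90*18 = 1620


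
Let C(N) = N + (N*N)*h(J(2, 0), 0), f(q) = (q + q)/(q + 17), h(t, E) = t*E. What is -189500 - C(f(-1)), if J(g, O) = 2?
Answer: -1515999/8 ≈ -1.8950e+5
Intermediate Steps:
h(t, E) = E*t
f(q) = 2*q/(17 + q) (f(q) = (2*q)/(17 + q) = 2*q/(17 + q))
C(N) = N (C(N) = N + (N*N)*(0*2) = N + N**2*0 = N + 0 = N)
-189500 - C(f(-1)) = -189500 - 2*(-1)/(17 - 1) = -189500 - 2*(-1)/16 = -189500 - 1*(-1/8) = -189500 + 1/8 = -1515999/8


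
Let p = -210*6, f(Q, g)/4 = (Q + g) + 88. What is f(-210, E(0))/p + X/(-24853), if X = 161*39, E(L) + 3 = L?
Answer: 225748/1565739 ≈ 0.14418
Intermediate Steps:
E(L) = -3 + L
f(Q, g) = 352 + 4*Q + 4*g (f(Q, g) = 4*((Q + g) + 88) = 4*(88 + Q + g) = 352 + 4*Q + 4*g)
X = 6279
p = -1260
f(-210, E(0))/p + X/(-24853) = (352 + 4*(-210) + 4*(-3 + 0))/(-1260) + 6279/(-24853) = (352 - 840 + 4*(-3))*(-1/1260) + 6279*(-1/24853) = (352 - 840 - 12)*(-1/1260) - 6279/24853 = -500*(-1/1260) - 6279/24853 = 25/63 - 6279/24853 = 225748/1565739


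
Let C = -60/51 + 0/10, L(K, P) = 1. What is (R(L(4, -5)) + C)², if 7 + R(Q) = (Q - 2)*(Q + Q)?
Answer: 29929/289 ≈ 103.56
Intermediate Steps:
R(Q) = -7 + 2*Q*(-2 + Q) (R(Q) = -7 + (Q - 2)*(Q + Q) = -7 + (-2 + Q)*(2*Q) = -7 + 2*Q*(-2 + Q))
C = -20/17 (C = -60*1/51 + 0*(⅒) = -20/17 + 0 = -20/17 ≈ -1.1765)
(R(L(4, -5)) + C)² = ((-7 - 4*1 + 2*1²) - 20/17)² = ((-7 - 4 + 2*1) - 20/17)² = ((-7 - 4 + 2) - 20/17)² = (-9 - 20/17)² = (-173/17)² = 29929/289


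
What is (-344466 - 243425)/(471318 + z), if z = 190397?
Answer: -587891/661715 ≈ -0.88844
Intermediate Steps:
(-344466 - 243425)/(471318 + z) = (-344466 - 243425)/(471318 + 190397) = -587891/661715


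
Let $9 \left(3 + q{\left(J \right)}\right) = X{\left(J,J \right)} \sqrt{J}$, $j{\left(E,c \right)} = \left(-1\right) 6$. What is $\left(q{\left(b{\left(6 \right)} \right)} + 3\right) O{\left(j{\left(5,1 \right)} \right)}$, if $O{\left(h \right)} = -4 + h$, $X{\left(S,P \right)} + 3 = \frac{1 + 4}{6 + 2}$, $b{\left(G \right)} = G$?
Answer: $\frac{95 \sqrt{6}}{36} \approx 6.4639$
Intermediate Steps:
$j{\left(E,c \right)} = -6$
$X{\left(S,P \right)} = - \frac{19}{8}$ ($X{\left(S,P \right)} = -3 + \frac{1 + 4}{6 + 2} = -3 + \frac{5}{8} = - \frac{19}{8}$)
$q{\left(J \right)} = -3 - \frac{19 \sqrt{J}}{72}$ ($q{\left(J \right)} = -3 + \frac{\left(- \frac{19}{8}\right) \sqrt{J}}{9} = -3 - \frac{19 \sqrt{J}}{72}$)
$\left(q{\left(b{\left(6 \right)} \right)} + 3\right) O{\left(j{\left(5,1 \right)} \right)} = \left(\left(-3 - \frac{19 \sqrt{6}}{72}\right) + 3\right) \left(-4 - 6\right) = - \frac{19 \sqrt{6}}{72} \left(-10\right) = \frac{95 \sqrt{6}}{36}$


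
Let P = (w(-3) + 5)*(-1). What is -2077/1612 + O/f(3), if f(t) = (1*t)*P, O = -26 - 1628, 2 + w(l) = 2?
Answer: 85003/780 ≈ 108.98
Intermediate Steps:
w(l) = 0 (w(l) = -2 + 2 = 0)
O = -1654
P = -5 (P = (0 + 5)*(-1) = 5*(-1) = -5)
f(t) = -5*t (f(t) = (1*t)*(-5) = t*(-5) = -5*t)
-2077/1612 + O/f(3) = -2077/1612 - 1654/((-5*3)) = -2077*1/1612 - 1654/(-15) = -67/52 - 1654*(-1/15) = -67/52 + 1654/15 = 85003/780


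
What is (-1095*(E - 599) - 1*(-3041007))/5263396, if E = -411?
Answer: 4146957/5263396 ≈ 0.78789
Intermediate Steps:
(-1095*(E - 599) - 1*(-3041007))/5263396 = (-1095*(-411 - 599) - 1*(-3041007))/5263396 = (-1095*(-1010) + 3041007)*(1/5263396) = (1105950 + 3041007)*(1/5263396) = 4146957*(1/5263396) = 4146957/5263396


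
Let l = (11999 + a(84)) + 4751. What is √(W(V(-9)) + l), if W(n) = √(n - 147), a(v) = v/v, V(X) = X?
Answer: √(16751 + 2*I*√39) ≈ 129.43 + 0.0482*I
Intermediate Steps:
a(v) = 1
W(n) = √(-147 + n)
l = 16751 (l = (11999 + 1) + 4751 = 12000 + 4751 = 16751)
√(W(V(-9)) + l) = √(√(-147 - 9) + 16751) = √(√(-156) + 16751) = √(2*I*√39 + 16751) = √(16751 + 2*I*√39)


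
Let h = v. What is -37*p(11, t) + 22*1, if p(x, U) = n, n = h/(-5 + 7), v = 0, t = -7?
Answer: 22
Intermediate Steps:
h = 0
n = 0 (n = 0/(-5 + 7) = 0/2 = 0*(1/2) = 0)
p(x, U) = 0
-37*p(11, t) + 22*1 = -37*0 + 22*1 = 0 + 22 = 22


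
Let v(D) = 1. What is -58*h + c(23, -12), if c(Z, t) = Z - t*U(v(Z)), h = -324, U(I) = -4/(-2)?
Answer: 18839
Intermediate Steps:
U(I) = 2 (U(I) = -4*(-½) = 2)
c(Z, t) = Z - 2*t (c(Z, t) = Z - t*2 = Z - 2*t)
-58*h + c(23, -12) = -58*(-324) + (23 - 2*(-12)) = 18792 + (23 + 24) = 18792 + 47 = 18839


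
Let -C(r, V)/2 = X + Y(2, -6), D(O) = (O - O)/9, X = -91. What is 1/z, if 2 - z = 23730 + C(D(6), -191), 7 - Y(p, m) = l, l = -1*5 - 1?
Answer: -1/23884 ≈ -4.1869e-5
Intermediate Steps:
l = -6 (l = -5 - 1 = -6)
Y(p, m) = 13 (Y(p, m) = 7 - 1*(-6) = 7 + 6 = 13)
D(O) = 0 (D(O) = 0*(1/9) = 0)
C(r, V) = 156 (C(r, V) = -2*(-91 + 13) = -2*(-78) = 156)
z = -23884 (z = 2 - (23730 + 156) = 2 - 1*23886 = 2 - 23886 = -23884)
1/z = 1/(-23884) = -1/23884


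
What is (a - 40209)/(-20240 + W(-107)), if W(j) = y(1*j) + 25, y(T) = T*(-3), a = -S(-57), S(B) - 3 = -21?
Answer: 40191/19894 ≈ 2.0203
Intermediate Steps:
S(B) = -18 (S(B) = 3 - 21 = -18)
a = 18 (a = -1*(-18) = 18)
y(T) = -3*T
W(j) = 25 - 3*j (W(j) = -3*j + 25 = 25 - 3*j)
(a - 40209)/(-20240 + W(-107)) = (18 - 40209)/(-20240 + (25 - 3*(-107))) = -40191/(-20240 + (25 + 321)) = -40191/(-20240 + 346) = -40191/(-19894) = -40191*(-1/19894) = 40191/19894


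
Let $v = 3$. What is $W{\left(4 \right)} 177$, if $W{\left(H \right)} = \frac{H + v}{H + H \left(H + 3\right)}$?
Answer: $\frac{1239}{32} \approx 38.719$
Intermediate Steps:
$W{\left(H \right)} = \frac{3 + H}{H + H \left(3 + H\right)}$ ($W{\left(H \right)} = \frac{H + 3}{H + H \left(H + 3\right)} = \frac{3 + H}{H + H \left(3 + H\right)}$)
$W{\left(4 \right)} 177 = \frac{3 + 4}{4 \left(4 + 4\right)} 177 = \frac{1}{4} \cdot \frac{1}{8} \cdot 7 \cdot 177 = \frac{7}{32} \cdot 177 = \frac{1239}{32}$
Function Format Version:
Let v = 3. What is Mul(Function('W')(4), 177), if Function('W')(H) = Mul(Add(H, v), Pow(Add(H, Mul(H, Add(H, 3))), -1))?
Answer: Rational(1239, 32) ≈ 38.719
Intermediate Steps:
Function('W')(H) = Mul(Pow(Add(H, Mul(H, Add(3, H))), -1), Add(3, H)) (Function('W')(H) = Mul(Add(H, 3), Pow(Add(H, Mul(H, Add(H, 3))), -1)) = Mul(Add(3, H), Pow(Add(H, Mul(H, Add(3, H))), -1)) = Mul(Pow(Add(H, Mul(H, Add(3, H))), -1), Add(3, H)))
Mul(Function('W')(4), 177) = Mul(Mul(Pow(4, -1), Pow(Add(4, 4), -1), Add(3, 4)), 177) = Mul(Mul(Rational(1, 4), Pow(8, -1), 7), 177) = Mul(Mul(Rational(1, 4), Rational(1, 8), 7), 177) = Mul(Rational(7, 32), 177) = Rational(1239, 32)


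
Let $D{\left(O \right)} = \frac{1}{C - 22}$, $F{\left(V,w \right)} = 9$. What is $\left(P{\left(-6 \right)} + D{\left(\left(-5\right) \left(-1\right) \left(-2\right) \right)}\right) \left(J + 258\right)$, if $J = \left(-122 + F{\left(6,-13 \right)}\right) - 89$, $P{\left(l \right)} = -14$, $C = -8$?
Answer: $- \frac{11788}{15} \approx -785.87$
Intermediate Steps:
$J = -202$ ($J = \left(-122 + 9\right) - 89 = -113 - 89 = -202$)
$D{\left(O \right)} = - \frac{1}{30}$ ($D{\left(O \right)} = \frac{1}{-8 - 22} = \frac{1}{-30} = - \frac{1}{30}$)
$\left(P{\left(-6 \right)} + D{\left(\left(-5\right) \left(-1\right) \left(-2\right) \right)}\right) \left(J + 258\right) = \left(-14 - \frac{1}{30}\right) \left(-202 + 258\right) = \left(- \frac{421}{30}\right) 56 = - \frac{11788}{15}$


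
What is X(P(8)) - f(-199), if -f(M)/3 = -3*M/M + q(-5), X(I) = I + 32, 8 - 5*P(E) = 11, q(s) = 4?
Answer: 172/5 ≈ 34.400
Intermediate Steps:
P(E) = -⅗ (P(E) = 8/5 - ⅕*11 = 8/5 - 11/5 = -⅗)
X(I) = 32 + I
f(M) = -3 (f(M) = -3*(-3*M/M + 4) = -3*(-3*1 + 4) = -3*(-3 + 4) = -3*1 = -3)
X(P(8)) - f(-199) = (32 - ⅗) - 1*(-3) = 157/5 + 3 = 172/5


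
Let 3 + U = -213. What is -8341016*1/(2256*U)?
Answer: 1042627/60912 ≈ 17.117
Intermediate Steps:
U = -216 (U = -3 - 213 = -216)
-8341016*1/(2256*U) = -8341016/(-(-216)*47*(-48)) = -8341016/(-216*(-47)*(-48)) = -8341016/(10152*(-48)) = -8341016/(-487296) = -8341016*(-1/487296) = 1042627/60912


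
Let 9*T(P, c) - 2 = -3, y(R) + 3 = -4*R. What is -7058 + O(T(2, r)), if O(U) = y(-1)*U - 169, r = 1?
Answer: -65044/9 ≈ -7227.1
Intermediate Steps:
y(R) = -3 - 4*R
T(P, c) = -1/9 (T(P, c) = 2/9 + (1/9)*(-3) = 2/9 - 1/3 = -1/9)
O(U) = -169 + U (O(U) = (-3 - 4*(-1))*U - 169 = (-3 + 4)*U - 169 = 1*U - 169 = U - 169 = -169 + U)
-7058 + O(T(2, r)) = -7058 + (-169 - 1/9) = -7058 - 1522/9 = -65044/9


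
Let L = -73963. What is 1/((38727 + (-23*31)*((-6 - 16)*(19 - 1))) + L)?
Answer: 1/247112 ≈ 4.0467e-6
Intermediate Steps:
1/((38727 + (-23*31)*((-6 - 16)*(19 - 1))) + L) = 1/((38727 + (-23*31)*((-6 - 16)*(19 - 1))) - 73963) = 1/((38727 - (-15686)*18) - 73963) = 1/((38727 - 713*(-396)) - 73963) = 1/((38727 + 282348) - 73963) = 1/(321075 - 73963) = 1/247112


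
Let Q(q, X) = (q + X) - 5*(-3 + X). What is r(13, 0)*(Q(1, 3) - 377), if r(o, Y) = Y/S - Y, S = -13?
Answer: 0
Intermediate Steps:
Q(q, X) = 15 + q - 4*X (Q(q, X) = (X + q) + (15 - 5*X) = 15 + q - 4*X)
r(o, Y) = -14*Y/13 (r(o, Y) = Y/(-13) - Y = Y*(-1/13) - Y = -Y/13 - Y = -14*Y/13)
r(13, 0)*(Q(1, 3) - 377) = (-14/13*0)*((15 + 1 - 4*3) - 377) = 0*((15 + 1 - 12) - 377) = 0*(4 - 377) = 0*(-373) = 0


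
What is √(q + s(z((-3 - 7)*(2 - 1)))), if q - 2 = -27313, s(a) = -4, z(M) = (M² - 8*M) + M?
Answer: 3*I*√3035 ≈ 165.27*I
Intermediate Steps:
z(M) = M² - 7*M
q = -27311 (q = 2 - 27313 = -27311)
√(q + s(z((-3 - 7)*(2 - 1)))) = √(-27311 - 4) = √(-27315) = 3*I*√3035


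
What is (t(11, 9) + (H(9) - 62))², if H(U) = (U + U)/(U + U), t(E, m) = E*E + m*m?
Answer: 19881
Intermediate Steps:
t(E, m) = E² + m²
H(U) = 1 (H(U) = (2*U)/((2*U)) = (2*U)*(1/(2*U)) = 1)
(t(11, 9) + (H(9) - 62))² = ((11² + 9²) + (1 - 62))² = ((121 + 81) - 61)² = (202 - 61)² = 141² = 19881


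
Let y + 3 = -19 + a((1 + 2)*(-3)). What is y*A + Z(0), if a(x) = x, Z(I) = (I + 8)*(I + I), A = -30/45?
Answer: 62/3 ≈ 20.667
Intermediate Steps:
A = -2/3 (A = -30*1/45 = -2/3 ≈ -0.66667)
Z(I) = 2*I*(8 + I) (Z(I) = (8 + I)*(2*I) = 2*I*(8 + I))
y = -31 (y = -3 + (-19 + (1 + 2)*(-3)) = -3 + (-19 + 3*(-3)) = -3 + (-19 - 9) = -3 - 28 = -31)
y*A + Z(0) = -31*(-2/3) + 2*0*(8 + 0) = 62/3 + 2*0*8 = 62/3 + 0 = 62/3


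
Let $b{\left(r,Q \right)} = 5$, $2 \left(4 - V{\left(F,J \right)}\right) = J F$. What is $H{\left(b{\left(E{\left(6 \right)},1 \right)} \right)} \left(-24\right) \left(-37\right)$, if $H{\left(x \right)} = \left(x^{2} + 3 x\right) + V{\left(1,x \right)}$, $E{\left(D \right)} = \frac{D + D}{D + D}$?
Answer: $36852$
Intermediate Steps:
$E{\left(D \right)} = 1$ ($E{\left(D \right)} = \frac{2 D}{2 D} = 2 D \frac{1}{2 D} = 1$)
$V{\left(F,J \right)} = 4 - \frac{F J}{2}$ ($V{\left(F,J \right)} = 4 - \frac{J F}{2} = 4 - \frac{F J}{2}$)
$H{\left(x \right)} = 4 + x^{2} + \frac{5 x}{2}$ ($H{\left(x \right)} = \left(x^{2} + 3 x\right) + \left(4 - \frac{x}{2}\right) = \left(x^{2} + 3 x\right) - \left(-4 + \frac{x}{2}\right) = 4 + x^{2} + \frac{5 x}{2}$)
$H{\left(b{\left(E{\left(6 \right)},1 \right)} \right)} \left(-24\right) \left(-37\right) = \left(4 + 5^{2} + \frac{5}{2} \cdot 5\right) \left(-24\right) \left(-37\right) = \left(4 + 25 + \frac{25}{2}\right) \left(-24\right) \left(-37\right) = \frac{83}{2} \left(-24\right) \left(-37\right) = \left(-996\right) \left(-37\right) = 36852$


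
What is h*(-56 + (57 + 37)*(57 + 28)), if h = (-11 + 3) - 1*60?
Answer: -539512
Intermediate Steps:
h = -68 (h = -8 - 60 = -68)
h*(-56 + (57 + 37)*(57 + 28)) = -68*(-56 + (57 + 37)*(57 + 28)) = -68*(-56 + 94*85) = -68*(-56 + 7990) = -68*7934 = -539512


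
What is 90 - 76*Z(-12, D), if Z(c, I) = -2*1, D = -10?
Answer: 242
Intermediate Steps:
Z(c, I) = -2
90 - 76*Z(-12, D) = 90 - 76*(-2) = 90 + 152 = 242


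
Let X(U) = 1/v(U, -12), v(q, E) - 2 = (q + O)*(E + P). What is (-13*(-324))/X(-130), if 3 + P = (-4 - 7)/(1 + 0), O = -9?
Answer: 15230592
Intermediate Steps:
P = -14 (P = -3 + (-4 - 7)/(1 + 0) = -3 - 11/1 = -3 - 11*1 = -3 - 11 = -14)
v(q, E) = 2 + (-14 + E)*(-9 + q) (v(q, E) = 2 + (q - 9)*(E - 14) = 2 + (-9 + q)*(-14 + E) = 2 + (-14 + E)*(-9 + q))
X(U) = 1/(236 - 26*U) (X(U) = 1/(128 - 14*U - 9*(-12) - 12*U) = 1/(128 - 14*U + 108 - 12*U) = 1/(236 - 26*U))
(-13*(-324))/X(-130) = (-13*(-324))/((-1/(-236 + 26*(-130)))) = 4212/((-1/(-236 - 3380))) = 4212/((-1/(-3616))) = 4212/((-1*(-1/3616))) = 4212/(1/3616) = 4212*3616 = 15230592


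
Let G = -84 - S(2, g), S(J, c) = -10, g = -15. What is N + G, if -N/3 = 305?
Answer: -989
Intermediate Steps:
N = -915 (N = -3*305 = -915)
G = -74 (G = -84 - 1*(-10) = -84 + 10 = -74)
N + G = -915 - 74 = -989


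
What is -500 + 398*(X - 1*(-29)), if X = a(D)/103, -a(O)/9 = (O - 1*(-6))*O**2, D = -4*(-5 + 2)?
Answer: -8147218/103 ≈ -79099.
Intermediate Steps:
D = 12 (D = -4*(-3) = 12)
a(O) = -9*O**2*(6 + O) (a(O) = -9*(O - 1*(-6))*O**2 = -9*(O + 6)*O**2 = -9*(6 + O)*O**2 = -9*O**2*(6 + O))
X = -23328/103 (X = (9*12**2*(-6 - 1*12))/103 = (9*144*(-6 - 12))*(1/103) = (9*144*(-18))*(1/103) = -23328*1/103 = -23328/103 ≈ -226.49)
-500 + 398*(X - 1*(-29)) = -500 + 398*(-23328/103 - 1*(-29)) = -500 + 398*(-23328/103 + 29) = -500 + 398*(-20341/103) = -500 - 8095718/103 = -8147218/103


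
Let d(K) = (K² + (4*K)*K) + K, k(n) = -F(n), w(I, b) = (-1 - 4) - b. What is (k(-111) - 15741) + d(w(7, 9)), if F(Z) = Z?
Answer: -14664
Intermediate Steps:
w(I, b) = -5 - b
k(n) = -n
d(K) = K + 5*K² (d(K) = (K² + 4*K²) + K = 5*K² + K = K + 5*K²)
(k(-111) - 15741) + d(w(7, 9)) = (-1*(-111) - 15741) + (-5 - 1*9)*(1 + 5*(-5 - 1*9)) = (111 - 15741) + (-5 - 9)*(1 + 5*(-5 - 9)) = -15630 - 14*(1 + 5*(-14)) = -15630 - 14*(1 - 70) = -15630 - 14*(-69) = -15630 + 966 = -14664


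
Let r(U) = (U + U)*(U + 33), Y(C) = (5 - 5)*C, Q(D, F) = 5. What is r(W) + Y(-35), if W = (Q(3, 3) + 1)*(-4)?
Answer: -432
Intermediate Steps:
Y(C) = 0 (Y(C) = 0*C = 0)
W = -24 (W = (5 + 1)*(-4) = 6*(-4) = -24)
r(U) = 2*U*(33 + U) (r(U) = (2*U)*(33 + U) = 2*U*(33 + U))
r(W) + Y(-35) = 2*(-24)*(33 - 24) + 0 = 2*(-24)*9 + 0 = -432 + 0 = -432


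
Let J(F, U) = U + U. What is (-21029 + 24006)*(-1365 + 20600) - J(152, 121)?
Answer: 57262353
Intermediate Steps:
J(F, U) = 2*U
(-21029 + 24006)*(-1365 + 20600) - J(152, 121) = (-21029 + 24006)*(-1365 + 20600) - 2*121 = 2977*19235 - 1*242 = 57262595 - 242 = 57262353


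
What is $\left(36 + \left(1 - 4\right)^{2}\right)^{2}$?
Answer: $2025$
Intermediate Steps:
$\left(36 + \left(1 - 4\right)^{2}\right)^{2} = \left(36 + \left(-3\right)^{2}\right)^{2} = \left(36 + 9\right)^{2} = 45^{2} = 2025$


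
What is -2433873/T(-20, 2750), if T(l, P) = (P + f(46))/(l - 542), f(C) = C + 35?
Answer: 1367836626/2831 ≈ 4.8316e+5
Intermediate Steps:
f(C) = 35 + C
T(l, P) = (81 + P)/(-542 + l) (T(l, P) = (P + (35 + 46))/(l - 542) = (P + 81)/(-542 + l) = (81 + P)/(-542 + l))
-2433873/T(-20, 2750) = -2433873*(-542 - 20)/(81 + 2750) = -2433873/(2831/(-562)) = -2433873/((-1/562*2831)) = -2433873/(-2831/562) = -2433873*(-562/2831) = 1367836626/2831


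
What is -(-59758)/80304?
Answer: 29879/40152 ≈ 0.74415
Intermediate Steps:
-(-59758)/80304 = -1*(-29879/40152) = 29879/40152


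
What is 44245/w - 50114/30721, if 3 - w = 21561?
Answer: -2439608257/662283318 ≈ -3.6836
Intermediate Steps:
w = -21558 (w = 3 - 1*21561 = 3 - 21561 = -21558)
44245/w - 50114/30721 = 44245/(-21558) - 50114/30721 = 44245*(-1/21558) - 50114*1/30721 = -44245/21558 - 50114/30721 = -2439608257/662283318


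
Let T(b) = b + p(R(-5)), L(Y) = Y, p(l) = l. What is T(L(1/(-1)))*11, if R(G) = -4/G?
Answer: -11/5 ≈ -2.2000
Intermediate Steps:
T(b) = ⅘ + b (T(b) = b - 4/(-5) = b - 4*(-⅕) = b + ⅘ = ⅘ + b)
T(L(1/(-1)))*11 = (⅘ + 1/(-1))*11 = (⅘ + 1*(-1))*11 = (⅘ - 1)*11 = -⅕*11 = -11/5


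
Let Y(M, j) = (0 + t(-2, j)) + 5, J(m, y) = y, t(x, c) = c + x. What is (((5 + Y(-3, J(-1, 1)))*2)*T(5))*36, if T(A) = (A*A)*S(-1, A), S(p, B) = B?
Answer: 81000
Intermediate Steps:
T(A) = A³ (T(A) = (A*A)*A = A²*A = A³)
Y(M, j) = 3 + j (Y(M, j) = (0 + (j - 2)) + 5 = (0 + (-2 + j)) + 5 = (-2 + j) + 5 = 3 + j)
(((5 + Y(-3, J(-1, 1)))*2)*T(5))*36 = (((5 + (3 + 1))*2)*5³)*36 = (((5 + 4)*2)*125)*36 = ((9*2)*125)*36 = (18*125)*36 = 2250*36 = 81000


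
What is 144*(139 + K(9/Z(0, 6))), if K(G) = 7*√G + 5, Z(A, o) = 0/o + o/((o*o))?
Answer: 20736 + 3024*√6 ≈ 28143.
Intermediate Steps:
Z(A, o) = 1/o (Z(A, o) = 0 + o/(o²) = 0 + o/o² = 0 + 1/o = 1/o)
K(G) = 5 + 7*√G
144*(139 + K(9/Z(0, 6))) = 144*(139 + (5 + 7*√(9/(1/6)))) = 144*(139 + (5 + 7*√(9/(⅙)))) = 144*(139 + (5 + 7*√(9*6))) = 144*(139 + (5 + 7*√54)) = 144*(139 + (5 + 7*(3*√6))) = 144*(139 + (5 + 21*√6)) = 144*(144 + 21*√6) = 20736 + 3024*√6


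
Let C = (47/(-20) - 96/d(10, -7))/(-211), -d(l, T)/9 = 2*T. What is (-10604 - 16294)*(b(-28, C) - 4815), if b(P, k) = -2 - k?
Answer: 1913720286101/14770 ≈ 1.2957e+8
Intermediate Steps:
d(l, T) = -18*T
C = 1307/88620 (C = (47/(-20) - 96/((-18*(-7))))/(-211) = (47*(-1/20) - 96/126)*(-1/211) = (-47/20 - 96*1/126)*(-1/211) = (-47/20 - 16/21)*(-1/211) = -1307/420*(-1/211) = 1307/88620 ≈ 0.014748)
(-10604 - 16294)*(b(-28, C) - 4815) = (-10604 - 16294)*((-2 - 1*1307/88620) - 4815) = -26898*((-2 - 1307/88620) - 4815) = -26898*(-178547/88620 - 4815) = -26898*(-426883847/88620) = 1913720286101/14770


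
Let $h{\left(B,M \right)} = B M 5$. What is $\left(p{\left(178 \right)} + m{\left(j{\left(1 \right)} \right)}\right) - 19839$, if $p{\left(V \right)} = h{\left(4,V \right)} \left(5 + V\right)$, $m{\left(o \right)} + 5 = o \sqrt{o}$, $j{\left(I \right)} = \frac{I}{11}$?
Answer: $631636 + \frac{\sqrt{11}}{121} \approx 6.3164 \cdot 10^{5}$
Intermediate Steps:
$j{\left(I \right)} = \frac{I}{11}$ ($j{\left(I \right)} = I \frac{1}{11} = \frac{I}{11}$)
$h{\left(B,M \right)} = 5 B M$
$m{\left(o \right)} = -5 + o^{\frac{3}{2}}$ ($m{\left(o \right)} = -5 + o \sqrt{o} = -5 + o^{\frac{3}{2}}$)
$p{\left(V \right)} = 20 V \left(5 + V\right)$ ($p{\left(V \right)} = 5 \cdot 4 V \left(5 + V\right) = 20 V \left(5 + V\right)$)
$\left(p{\left(178 \right)} + m{\left(j{\left(1 \right)} \right)}\right) - 19839 = \left(20 \cdot 178 \left(5 + 178\right) - \left(5 - \left(\frac{1}{11} \cdot 1\right)^{\frac{3}{2}}\right)\right) - 19839 = \left(20 \cdot 178 \cdot 183 - \left(5 - \left(\frac{1}{11}\right)^{\frac{3}{2}}\right)\right) - 19839 = \left(651480 - \left(5 - \frac{\sqrt{11}}{121}\right)\right) - 19839 = \left(651475 + \frac{\sqrt{11}}{121}\right) - 19839 = 631636 + \frac{\sqrt{11}}{121}$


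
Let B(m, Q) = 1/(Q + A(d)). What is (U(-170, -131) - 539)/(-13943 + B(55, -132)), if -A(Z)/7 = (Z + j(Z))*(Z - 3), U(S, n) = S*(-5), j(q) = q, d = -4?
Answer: -162964/7306133 ≈ -0.022305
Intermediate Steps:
U(S, n) = -5*S
A(Z) = -14*Z*(-3 + Z) (A(Z) = -7*(Z + Z)*(Z - 3) = -7*2*Z*(-3 + Z) = -14*Z*(-3 + Z))
B(m, Q) = 1/(-392 + Q) (B(m, Q) = 1/(Q + 14*(-4)*(3 - 1*(-4))) = 1/(Q + 14*(-4)*(3 + 4)) = 1/(Q + 14*(-4)*7) = 1/(Q - 392) = 1/(-392 + Q))
(U(-170, -131) - 539)/(-13943 + B(55, -132)) = (-5*(-170) - 539)/(-13943 + 1/(-392 - 132)) = (850 - 539)/(-13943 + 1/(-524)) = 311/(-13943 - 1/524) = 311/(-7306133/524) = 311*(-524/7306133) = -162964/7306133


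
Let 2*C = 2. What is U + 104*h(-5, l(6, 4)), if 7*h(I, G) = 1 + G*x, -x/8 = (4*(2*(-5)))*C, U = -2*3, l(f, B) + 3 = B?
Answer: 33342/7 ≈ 4763.1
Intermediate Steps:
C = 1 (C = (½)*2 = 1)
l(f, B) = -3 + B
U = -6
x = 320 (x = -8*4*(2*(-5)) = -8*4*(-10) = -(-320) = -8*(-40) = 320)
h(I, G) = ⅐ + 320*G/7 (h(I, G) = (1 + G*320)/7 = (1 + 320*G)/7 = ⅐ + 320*G/7)
U + 104*h(-5, l(6, 4)) = -6 + 104*(⅐ + 320*(-3 + 4)/7) = -6 + 104*(⅐ + (320/7)*1) = -6 + 104*(⅐ + 320/7) = -6 + 104*(321/7) = -6 + 33384/7 = 33342/7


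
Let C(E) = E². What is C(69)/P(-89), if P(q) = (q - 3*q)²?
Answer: 4761/31684 ≈ 0.15027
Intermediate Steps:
P(q) = 4*q² (P(q) = (-2*q)² = 4*q²)
C(69)/P(-89) = 69²/((4*(-89)²)) = 4761/((4*7921)) = 4761/31684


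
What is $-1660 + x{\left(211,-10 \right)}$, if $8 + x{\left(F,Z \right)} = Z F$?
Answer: $-3778$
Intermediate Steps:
$x{\left(F,Z \right)} = -8 + F Z$ ($x{\left(F,Z \right)} = -8 + Z F = -8 + F Z$)
$-1660 + x{\left(211,-10 \right)} = -1660 + \left(-8 + 211 \left(-10\right)\right) = -1660 - 2118 = -3778$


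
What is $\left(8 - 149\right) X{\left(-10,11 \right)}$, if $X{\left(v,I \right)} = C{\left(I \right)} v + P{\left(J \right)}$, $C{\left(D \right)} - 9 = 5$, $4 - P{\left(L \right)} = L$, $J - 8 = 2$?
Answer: $20586$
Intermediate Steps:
$J = 10$ ($J = 8 + 2 = 10$)
$P{\left(L \right)} = 4 - L$
$C{\left(D \right)} = 14$ ($C{\left(D \right)} = 9 + 5 = 14$)
$X{\left(v,I \right)} = -6 + 14 v$ ($X{\left(v,I \right)} = 14 v + \left(4 - 10\right) = 14 v - 6 = -6 + 14 v$)
$\left(8 - 149\right) X{\left(-10,11 \right)} = \left(8 - 149\right) \left(-6 + 14 \left(-10\right)\right) = - 141 \left(-6 - 140\right) = \left(-141\right) \left(-146\right) = 20586$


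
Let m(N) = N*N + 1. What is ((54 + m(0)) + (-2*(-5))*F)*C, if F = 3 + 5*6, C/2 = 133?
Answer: 102410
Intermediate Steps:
C = 266 (C = 2*133 = 266)
F = 33 (F = 3 + 30 = 33)
m(N) = 1 + N**2 (m(N) = N**2 + 1 = 1 + N**2)
((54 + m(0)) + (-2*(-5))*F)*C = ((54 + (1 + 0**2)) - 2*(-5)*33)*266 = ((54 + (1 + 0)) + 10*33)*266 = ((54 + 1) + 330)*266 = (55 + 330)*266 = 385*266 = 102410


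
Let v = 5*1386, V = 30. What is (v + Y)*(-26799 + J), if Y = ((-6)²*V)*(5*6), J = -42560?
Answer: -2727889470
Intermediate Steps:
v = 6930
Y = 32400 (Y = ((-6)²*30)*(5*6) = (36*30)*30 = 1080*30 = 32400)
(v + Y)*(-26799 + J) = (6930 + 32400)*(-26799 - 42560) = 39330*(-69359) = -2727889470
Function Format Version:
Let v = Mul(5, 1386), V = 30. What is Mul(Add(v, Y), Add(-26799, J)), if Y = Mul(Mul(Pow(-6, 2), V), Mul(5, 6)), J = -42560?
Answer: -2727889470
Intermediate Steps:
v = 6930
Y = 32400 (Y = Mul(Mul(Pow(-6, 2), 30), Mul(5, 6)) = Mul(Mul(36, 30), 30) = Mul(1080, 30) = 32400)
Mul(Add(v, Y), Add(-26799, J)) = Mul(Add(6930, 32400), Add(-26799, -42560)) = Mul(39330, -69359) = -2727889470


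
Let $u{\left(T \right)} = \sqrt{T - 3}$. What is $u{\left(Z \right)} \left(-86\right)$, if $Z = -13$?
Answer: $- 344 i \approx - 344.0 i$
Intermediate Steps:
$u{\left(T \right)} = \sqrt{-3 + T}$
$u{\left(Z \right)} \left(-86\right) = \sqrt{-3 - 13} \left(-86\right) = \sqrt{-16} \left(-86\right) = 4 i \left(-86\right) = - 344 i$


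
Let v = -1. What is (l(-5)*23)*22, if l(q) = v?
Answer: -506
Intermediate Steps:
l(q) = -1
(l(-5)*23)*22 = -1*23*22 = -23*22 = -506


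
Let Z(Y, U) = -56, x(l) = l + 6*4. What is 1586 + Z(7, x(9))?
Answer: 1530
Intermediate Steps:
x(l) = 24 + l (x(l) = l + 24 = 24 + l)
1586 + Z(7, x(9)) = 1586 - 56 = 1530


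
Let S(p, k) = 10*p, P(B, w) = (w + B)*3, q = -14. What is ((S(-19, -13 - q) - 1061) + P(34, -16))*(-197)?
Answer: 235809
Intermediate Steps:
P(B, w) = 3*B + 3*w (P(B, w) = (B + w)*3 = 3*B + 3*w)
((S(-19, -13 - q) - 1061) + P(34, -16))*(-197) = ((10*(-19) - 1061) + (3*34 + 3*(-16)))*(-197) = ((-190 - 1061) + (102 - 48))*(-197) = (-1251 + 54)*(-197) = -1197*(-197) = 235809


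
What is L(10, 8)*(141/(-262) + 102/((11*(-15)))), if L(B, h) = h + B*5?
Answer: -483227/7205 ≈ -67.068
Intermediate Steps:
L(B, h) = h + 5*B
L(10, 8)*(141/(-262) + 102/((11*(-15)))) = (8 + 5*10)*(141/(-262) + 102/((11*(-15)))) = (8 + 50)*(141*(-1/262) + 102/(-165)) = 58*(-141/262 + 102*(-1/165)) = 58*(-141/262 - 34/55) = 58*(-16663/14410) = -483227/7205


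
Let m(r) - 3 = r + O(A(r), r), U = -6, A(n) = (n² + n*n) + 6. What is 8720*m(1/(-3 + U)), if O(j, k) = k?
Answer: 218000/9 ≈ 24222.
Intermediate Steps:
A(n) = 6 + 2*n² (A(n) = (n² + n²) + 6 = 2*n² + 6 = 6 + 2*n²)
m(r) = 3 + 2*r (m(r) = 3 + (r + r) = 3 + 2*r)
8720*m(1/(-3 + U)) = 8720*(3 + 2/(-3 - 6)) = 8720*(3 + 2/(-9)) = 8720*(3 + 2*(-⅑)) = 8720*(3 - 2/9) = 8720*(25/9) = 218000/9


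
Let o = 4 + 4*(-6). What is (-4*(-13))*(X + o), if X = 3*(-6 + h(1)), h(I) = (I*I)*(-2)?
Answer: -2288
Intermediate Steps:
h(I) = -2*I² (h(I) = I²*(-2) = -2*I²)
o = -20 (o = 4 - 24 = -20)
X = -24 (X = 3*(-6 - 2*1²) = 3*(-6 - 2*1) = 3*(-6 - 2) = 3*(-8) = -24)
(-4*(-13))*(X + o) = (-4*(-13))*(-24 - 20) = 52*(-44) = -2288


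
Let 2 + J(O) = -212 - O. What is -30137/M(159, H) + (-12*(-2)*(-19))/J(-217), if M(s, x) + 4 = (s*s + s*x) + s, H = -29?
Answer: -3195537/20825 ≈ -153.45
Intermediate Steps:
M(s, x) = -4 + s + s² + s*x (M(s, x) = -4 + ((s*s + s*x) + s) = -4 + ((s² + s*x) + s) = -4 + (s + s² + s*x) = -4 + s + s² + s*x)
J(O) = -214 - O (J(O) = -2 + (-212 - O) = -214 - O)
-30137/M(159, H) + (-12*(-2)*(-19))/J(-217) = -30137/(-4 + 159 + 159² + 159*(-29)) + (-12*(-2)*(-19))/(-214 - 1*(-217)) = -30137/(-4 + 159 + 25281 - 4611) + (24*(-19))/(-214 + 217) = -30137/20825 - 456/3 = -30137*1/20825 - 456*⅓ = -30137/20825 - 152 = -3195537/20825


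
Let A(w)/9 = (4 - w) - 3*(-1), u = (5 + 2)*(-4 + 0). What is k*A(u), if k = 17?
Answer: 5355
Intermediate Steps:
u = -28 (u = 7*(-4) = -28)
A(w) = 63 - 9*w (A(w) = 9*((4 - w) - 3*(-1)) = 9*((4 - w) + 3) = 9*(7 - w) = 63 - 9*w)
k*A(u) = 17*(63 - 9*(-28)) = 17*(63 + 252) = 17*315 = 5355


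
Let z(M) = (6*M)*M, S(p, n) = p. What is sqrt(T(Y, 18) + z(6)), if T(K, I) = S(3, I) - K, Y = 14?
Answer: sqrt(205) ≈ 14.318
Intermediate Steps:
T(K, I) = 3 - K
z(M) = 6*M**2
sqrt(T(Y, 18) + z(6)) = sqrt((3 - 1*14) + 6*6**2) = sqrt((3 - 14) + 6*36) = sqrt(-11 + 216) = sqrt(205)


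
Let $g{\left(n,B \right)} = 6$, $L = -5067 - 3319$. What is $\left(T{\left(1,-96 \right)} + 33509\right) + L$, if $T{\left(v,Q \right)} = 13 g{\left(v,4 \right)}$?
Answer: $25201$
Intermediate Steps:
$L = -8386$
$T{\left(v,Q \right)} = 78$ ($T{\left(v,Q \right)} = 13 \cdot 6 = 78$)
$\left(T{\left(1,-96 \right)} + 33509\right) + L = \left(78 + 33509\right) - 8386 = 33587 - 8386 = 25201$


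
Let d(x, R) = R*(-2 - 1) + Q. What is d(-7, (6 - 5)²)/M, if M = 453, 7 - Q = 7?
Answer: -1/151 ≈ -0.0066225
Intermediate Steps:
Q = 0 (Q = 7 - 1*7 = 7 - 7 = 0)
d(x, R) = -3*R (d(x, R) = R*(-2 - 1) + 0 = R*(-3) + 0 = -3*R + 0 = -3*R)
d(-7, (6 - 5)²)/M = -3*(6 - 5)²/453 = -3*1²*(1/453) = -3*1*(1/453) = -3*1/453 = -1/151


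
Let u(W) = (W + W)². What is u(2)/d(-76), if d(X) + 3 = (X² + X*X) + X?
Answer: 16/11473 ≈ 0.0013946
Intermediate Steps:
u(W) = 4*W² (u(W) = (2*W)² = 4*W²)
d(X) = -3 + X + 2*X² (d(X) = -3 + ((X² + X*X) + X) = -3 + ((X² + X²) + X) = -3 + (2*X² + X) = -3 + (X + 2*X²) = -3 + X + 2*X²)
u(2)/d(-76) = (4*2²)/(-3 - 76 + 2*(-76)²) = (4*4)/(-3 - 76 + 2*5776) = 16/(-3 - 76 + 11552) = 16/11473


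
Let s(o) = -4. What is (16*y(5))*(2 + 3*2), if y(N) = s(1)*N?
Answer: -2560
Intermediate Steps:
y(N) = -4*N
(16*y(5))*(2 + 3*2) = (16*(-4*5))*(2 + 3*2) = (16*(-20))*(2 + 6) = -320*8 = -2560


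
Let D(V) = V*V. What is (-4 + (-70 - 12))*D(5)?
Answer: -2150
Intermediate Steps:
D(V) = V**2
(-4 + (-70 - 12))*D(5) = (-4 + (-70 - 12))*5**2 = (-4 - 82)*25 = -86*25 = -2150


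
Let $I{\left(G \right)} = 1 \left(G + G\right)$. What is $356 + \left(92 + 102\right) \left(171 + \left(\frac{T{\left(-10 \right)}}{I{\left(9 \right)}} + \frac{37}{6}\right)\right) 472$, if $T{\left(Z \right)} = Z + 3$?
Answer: $\frac{145687892}{9} \approx 1.6188 \cdot 10^{7}$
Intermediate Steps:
$I{\left(G \right)} = 2 G$ ($I{\left(G \right)} = 1 \cdot 2 G = 2 G$)
$T{\left(Z \right)} = 3 + Z$
$356 + \left(92 + 102\right) \left(171 + \left(\frac{T{\left(-10 \right)}}{I{\left(9 \right)}} + \frac{37}{6}\right)\right) 472 = 356 + \left(92 + 102\right) \left(171 + \left(\frac{3 - 10}{2 \cdot 9} + \frac{37}{6}\right)\right) 472 = 356 + 194 \left(171 + \left(- \frac{7}{18} + 37 \cdot \frac{1}{6}\right)\right) 472 = 356 + 194 \left(171 + \left(\left(-7\right) \frac{1}{18} + \frac{37}{6}\right)\right) 472 = 356 + 194 \left(171 + \left(- \frac{7}{18} + \frac{37}{6}\right)\right) 472 = 356 + 194 \left(171 + \frac{52}{9}\right) 472 = 356 + 194 \cdot \frac{1591}{9} \cdot 472 = 356 + \frac{308654}{9} \cdot 472 = 356 + \frac{145684688}{9} = \frac{145687892}{9}$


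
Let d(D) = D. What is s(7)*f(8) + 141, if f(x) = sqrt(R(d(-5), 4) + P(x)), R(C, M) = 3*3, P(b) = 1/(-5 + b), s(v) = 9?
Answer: 141 + 6*sqrt(21) ≈ 168.50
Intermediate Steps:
R(C, M) = 9
f(x) = sqrt(9 + 1/(-5 + x))
s(7)*f(8) + 141 = 9*sqrt((-44 + 9*8)/(-5 + 8)) + 141 = 9*sqrt((-44 + 72)/3) + 141 = 9*sqrt((1/3)*28) + 141 = 9*sqrt(28/3) + 141 = 9*(2*sqrt(21)/3) + 141 = 6*sqrt(21) + 141 = 141 + 6*sqrt(21)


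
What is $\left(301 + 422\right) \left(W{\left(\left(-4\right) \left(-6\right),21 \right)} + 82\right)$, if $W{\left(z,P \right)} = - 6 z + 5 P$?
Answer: $31089$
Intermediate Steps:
$\left(301 + 422\right) \left(W{\left(\left(-4\right) \left(-6\right),21 \right)} + 82\right) = \left(301 + 422\right) \left(\left(- 6 \left(\left(-4\right) \left(-6\right)\right) + 5 \cdot 21\right) + 82\right) = 723 \left(\left(\left(-6\right) 24 + 105\right) + 82\right) = 723 \left(\left(-144 + 105\right) + 82\right) = 723 \left(-39 + 82\right) = 723 \cdot 43 = 31089$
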